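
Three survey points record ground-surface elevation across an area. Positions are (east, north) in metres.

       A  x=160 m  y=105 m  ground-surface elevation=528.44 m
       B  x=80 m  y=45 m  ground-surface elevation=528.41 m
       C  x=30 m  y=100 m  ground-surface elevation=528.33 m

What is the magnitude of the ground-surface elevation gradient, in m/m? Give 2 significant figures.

0.0011 m/m

Taking A as reference: B−A = (-80, -60, -0.03); C−A = (-130, -5, -0.11).
Determinant of the coordinate differences = (-80)·(-5) − (-130)·(-60) = -7400.
∂z/∂x = [(-0.03)·(-5) − (-0.11)·(-60)] / -7400 = +0.0008716
∂z/∂y = [(-80)·(-0.11) − (-130)·(-0.03)] / -7400 = -0.0006622
|∇f| = √(0.0008716² + -0.0006622²) = 0.001095 m/m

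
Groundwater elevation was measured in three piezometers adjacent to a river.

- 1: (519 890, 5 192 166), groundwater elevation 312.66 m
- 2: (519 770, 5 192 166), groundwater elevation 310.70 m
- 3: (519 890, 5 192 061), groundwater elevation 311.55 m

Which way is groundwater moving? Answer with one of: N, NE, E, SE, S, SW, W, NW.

SW

∂h/∂x = (310.70 − 312.66) / (519770 − 519890) = +0.01633
∂h/∂y = (311.55 − 312.66) / (5192061 − 5192166) = +0.01057
Flow = −∇h = (-0.01633 east, -0.01057 north), which points southwest.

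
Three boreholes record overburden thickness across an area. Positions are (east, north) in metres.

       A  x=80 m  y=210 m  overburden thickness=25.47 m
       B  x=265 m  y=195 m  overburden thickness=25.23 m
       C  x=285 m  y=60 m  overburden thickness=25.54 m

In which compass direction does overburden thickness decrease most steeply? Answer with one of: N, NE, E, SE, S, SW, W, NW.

NE

Taking A as reference: B−A = (185, -15, -0.24); C−A = (205, -150, +0.07).
Determinant of the coordinate differences = 185·(-150) − 205·(-15) = -24675.
∂d/∂x = [(-0.24)·(-150) − (+0.07)·(-15)] / -24675 = -0.001502
∂d/∂y = [185·(+0.07) − 205·(-0.24)] / -24675 = -0.002519
Steepest decrease is along −∇f = (+0.001502 E, +0.002519 N) → northeast.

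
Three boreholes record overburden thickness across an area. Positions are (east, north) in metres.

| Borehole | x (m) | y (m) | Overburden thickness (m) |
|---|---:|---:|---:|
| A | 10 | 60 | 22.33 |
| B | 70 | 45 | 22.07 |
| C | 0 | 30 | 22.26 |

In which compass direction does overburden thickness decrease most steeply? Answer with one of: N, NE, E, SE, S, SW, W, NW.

With d = a·x + b·y + c and A as origin, the differences give:
  60·a + (-15)·b = -0.26
  (-10)·a + (-30)·b = -0.07
Eliminate b (×(-30) and ×(-15), subtract): -1950·a = 6.750 → a = ∂d/∂x = -0.003462
Back-substitute: b = ∂d/∂y = +0.003487.
Steepest decrease is along −∇f = (+0.003462 E, -0.003487 N) → southeast.

SE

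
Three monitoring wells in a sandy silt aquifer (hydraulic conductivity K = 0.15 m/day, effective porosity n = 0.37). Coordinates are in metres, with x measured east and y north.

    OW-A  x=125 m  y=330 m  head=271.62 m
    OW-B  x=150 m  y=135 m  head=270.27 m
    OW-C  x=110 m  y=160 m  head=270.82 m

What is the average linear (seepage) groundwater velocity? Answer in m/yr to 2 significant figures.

1.7 m/yr

With h = a·x + b·y + c and OW-A as origin, the differences give:
  25·a + (-195)·b = -1.35
  (-15)·a + (-170)·b = -0.80
Eliminate b (×(-170) and ×(-195), subtract): -7175·a = 73.500 → a = ∂h/∂x = -0.01024
Back-substitute: b = ∂h/∂y = +0.005610.
|∇h| = √(-0.01024² + 0.005610²) = 0.01168
Seepage velocity v = K·i/n = 0.15 × 0.01168 / 0.37 = 0.004735 m/day = 1.729 m/yr.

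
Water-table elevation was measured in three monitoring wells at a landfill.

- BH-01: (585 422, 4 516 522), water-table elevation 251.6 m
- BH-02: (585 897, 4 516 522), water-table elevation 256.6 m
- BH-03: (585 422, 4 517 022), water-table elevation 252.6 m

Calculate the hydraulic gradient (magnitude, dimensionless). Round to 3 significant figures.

0.0107

∂h/∂x = (256.6 − 251.6) / (585897 − 585422) = +0.01053
∂h/∂y = (252.6 − 251.6) / (4517022 − 4516522) = +0.002000
|∇h| = √(0.01053² + 0.002000²) = 0.01072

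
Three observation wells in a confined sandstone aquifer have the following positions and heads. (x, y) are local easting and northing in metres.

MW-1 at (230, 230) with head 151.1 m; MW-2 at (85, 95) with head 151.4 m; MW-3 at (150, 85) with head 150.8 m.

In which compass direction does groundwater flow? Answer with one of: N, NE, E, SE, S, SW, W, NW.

Taking MW-1 as reference: MW-2−MW-1 = (-145, -135, +0.3); MW-3−MW-1 = (-80, -145, -0.3).
Solve a·Δx + b·Δy = Δh: det = (-145)·(-145) − (-80)·(-135) = 10225.
∂h/∂x = [(+0.3)·(-145) − (-0.3)·(-135)] / 10225 = -0.008215
∂h/∂y = [(-145)·(-0.3) − (-80)·(+0.3)] / 10225 = +0.006601
Flow = −∇h = (+0.008215 east, -0.006601 north), which points southeast.

SE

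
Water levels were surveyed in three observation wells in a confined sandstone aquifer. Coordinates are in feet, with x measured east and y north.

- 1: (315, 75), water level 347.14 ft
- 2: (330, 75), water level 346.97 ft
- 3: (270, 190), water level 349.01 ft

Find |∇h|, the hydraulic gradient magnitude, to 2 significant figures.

With h = a·x + b·y + c and 1 as origin, the differences give:
  15·a + 0·b = -0.17
  (-45)·a + 115·b = +1.87
Eliminate b (×115 and ×0, subtract): 1725·a = -19.550 → a = ∂h/∂x = -0.01133
Back-substitute: b = ∂h/∂y = +0.01183.
|∇h| = √(-0.01133² + 0.01183²) = 0.01638

0.016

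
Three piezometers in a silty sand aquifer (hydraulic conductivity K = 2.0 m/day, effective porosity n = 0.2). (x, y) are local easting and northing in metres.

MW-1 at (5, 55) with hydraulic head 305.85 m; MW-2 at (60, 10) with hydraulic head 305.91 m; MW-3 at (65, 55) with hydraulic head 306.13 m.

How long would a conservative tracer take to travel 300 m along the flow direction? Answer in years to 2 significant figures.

With h = a·x + b·y + c and MW-1 as origin, the differences give:
  55·a + (-45)·b = +0.06
  60·a + 0·b = +0.28
Eliminate b (×0 and ×(-45), subtract): 2700·a = 12.600 → a = ∂h/∂x = +0.004667
Back-substitute: b = ∂h/∂y = +0.004370.
|∇h| = √(0.004667² + 0.004370²) = 0.006394
Seepage velocity v = K·i/n = 2.0 × 0.006394 / 0.2 = 0.06394 m/day.
t = 300 / 0.06394 = 4692 days = 12.8 years.

13 years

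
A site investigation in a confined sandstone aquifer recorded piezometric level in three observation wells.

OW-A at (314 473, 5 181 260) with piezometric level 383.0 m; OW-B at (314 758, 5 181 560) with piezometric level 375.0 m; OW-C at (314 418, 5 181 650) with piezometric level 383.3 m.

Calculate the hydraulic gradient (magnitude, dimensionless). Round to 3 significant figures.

0.0253

Differences from OW-A: to OW-B (Δx, Δy, Δh) = (285, 300, -8.0); to OW-C = (-55, 390, +0.3).
Determinant of the coordinate differences = 285·390 − (-55)·300 = 127650.
∂h/∂x = [(-8.0)·390 − (+0.3)·300] / 127650 = -0.02515
∂h/∂y = [285·(+0.3) − (-55)·(-8.0)] / 127650 = -0.002777
|∇h| = √(-0.02515² + -0.002777²) = 0.0253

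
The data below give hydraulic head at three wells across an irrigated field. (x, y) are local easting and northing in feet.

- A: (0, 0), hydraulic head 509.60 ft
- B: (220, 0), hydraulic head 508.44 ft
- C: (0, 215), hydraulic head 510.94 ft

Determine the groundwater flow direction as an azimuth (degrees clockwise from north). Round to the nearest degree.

∂h/∂x = (508.44 − 509.60) / (220 − 0) = -0.005273
∂h/∂y = (510.94 − 509.60) / (215 − 0) = +0.006233
Flow direction (−∇h) has components (+0.005273 E, -0.006233 N).
Azimuth = atan2(E, N) = atan2(+0.005273, -0.006233) = 139.8° ≈ 140°.

140°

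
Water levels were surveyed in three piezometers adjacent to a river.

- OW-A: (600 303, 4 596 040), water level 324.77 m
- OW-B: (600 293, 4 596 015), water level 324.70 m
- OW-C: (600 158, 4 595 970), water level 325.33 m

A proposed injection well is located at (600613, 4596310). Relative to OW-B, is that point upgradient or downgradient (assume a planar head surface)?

downgradient

With h = a·x + b·y + c and OW-A as origin, the differences give:
  (-10)·a + (-25)·b = -0.07
  (-145)·a + (-70)·b = +0.56
Eliminate b (×(-70) and ×(-25), subtract): -2925·a = 18.900 → a = ∂h/∂x = -0.006462
Back-substitute: b = ∂h/∂y = +0.005385.
Head at (600613, 4596310) = 324.77 + (-0.006462)·(310) + (+0.005385)·(270) = 324.22 m.
That is lower than the 324.70 m at OW-B, so the point is downgradient.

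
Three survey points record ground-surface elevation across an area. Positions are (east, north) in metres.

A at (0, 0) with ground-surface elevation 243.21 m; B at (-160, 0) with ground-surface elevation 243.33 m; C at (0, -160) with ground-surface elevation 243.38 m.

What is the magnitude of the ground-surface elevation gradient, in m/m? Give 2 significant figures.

∂z/∂x = (243.33 − 243.21) / (-160 − 0) = -0.0007500
∂z/∂y = (243.38 − 243.21) / (-160 − 0) = -0.001062
|∇f| = √(-0.0007500² + -0.001062²) = 0.0013 m/m

0.0013 m/m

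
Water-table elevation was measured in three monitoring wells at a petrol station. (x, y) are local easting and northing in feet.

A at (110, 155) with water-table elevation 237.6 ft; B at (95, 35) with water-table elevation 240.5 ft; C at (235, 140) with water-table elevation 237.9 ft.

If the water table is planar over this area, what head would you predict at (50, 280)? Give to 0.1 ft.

234.6 ft

Taking A as reference: B−A = (-15, -120, +2.9); C−A = (125, -15, +0.3).
Solve a·Δx + b·Δy = Δh: det = (-15)·(-15) − 125·(-120) = 15225.
∂h/∂x = [(+2.9)·(-15) − (+0.3)·(-120)] / 15225 = -0.0004926
∂h/∂y = [(-15)·(+0.3) − 125·(+2.9)] / 15225 = -0.02411
h(50, 280) = 237.6 + (-0.0004926)·(-60) + (-0.02411)·(125) = 237.6 +0.030 -3.013 = 234.616 ft.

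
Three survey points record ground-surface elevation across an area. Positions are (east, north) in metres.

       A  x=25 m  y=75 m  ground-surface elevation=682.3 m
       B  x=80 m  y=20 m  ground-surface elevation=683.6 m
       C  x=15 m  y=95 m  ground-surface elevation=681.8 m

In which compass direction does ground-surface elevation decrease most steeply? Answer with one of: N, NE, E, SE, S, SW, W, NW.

N

Taking A as reference: B−A = (55, -55, +1.3); C−A = (-10, 20, -0.5).
Determinant of the coordinate differences = 55·20 − (-10)·(-55) = 550.
∂z/∂x = [(+1.3)·20 − (-0.5)·(-55)] / 550 = -0.002727
∂z/∂y = [55·(-0.5) − (-10)·(+1.3)] / 550 = -0.02636
Steepest decrease is along −∇f = (+0.002727 E, +0.02636 N) → north.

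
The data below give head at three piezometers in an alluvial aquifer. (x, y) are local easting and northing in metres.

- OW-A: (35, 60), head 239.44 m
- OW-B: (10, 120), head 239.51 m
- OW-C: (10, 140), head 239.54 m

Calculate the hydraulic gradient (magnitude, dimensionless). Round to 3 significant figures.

0.00170

Taking OW-A as reference: OW-B−OW-A = (-25, 60, +0.07); OW-C−OW-A = (-25, 80, +0.10).
Determinant of the coordinate differences = (-25)·80 − (-25)·60 = -500.
∂h/∂x = [(+0.07)·80 − (+0.10)·60] / -500 = +0.0008000
∂h/∂y = [(-25)·(+0.10) − (-25)·(+0.07)] / -500 = +0.001500
|∇h| = √(0.0008000² + 0.001500²) = 0.0017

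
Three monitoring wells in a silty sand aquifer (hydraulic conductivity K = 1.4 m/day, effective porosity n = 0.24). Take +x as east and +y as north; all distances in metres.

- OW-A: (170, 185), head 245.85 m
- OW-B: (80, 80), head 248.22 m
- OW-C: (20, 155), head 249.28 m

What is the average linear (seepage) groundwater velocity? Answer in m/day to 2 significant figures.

0.13 m/day

With h = a·x + b·y + c and OW-A as origin, the differences give:
  (-90)·a + (-105)·b = +2.37
  (-150)·a + (-30)·b = +3.43
Eliminate b (×(-30) and ×(-105), subtract): -13050·a = 289.050 → a = ∂h/∂x = -0.02215
Back-substitute: b = ∂h/∂y = -0.003586.
|∇h| = √(-0.02215² + -0.003586²) = 0.02244
Seepage velocity v = K·i/n = 1.4 × 0.02244 / 0.24 = 0.1309 m/day.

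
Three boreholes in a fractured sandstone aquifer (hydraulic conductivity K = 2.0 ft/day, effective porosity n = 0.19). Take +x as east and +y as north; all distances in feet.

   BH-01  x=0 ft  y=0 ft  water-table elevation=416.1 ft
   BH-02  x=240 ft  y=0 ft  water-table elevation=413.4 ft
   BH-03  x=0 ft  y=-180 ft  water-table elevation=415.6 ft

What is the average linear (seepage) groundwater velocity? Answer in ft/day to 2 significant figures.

0.12 ft/day

∂h/∂x = (413.4 − 416.1) / (240 − 0) = -0.01125
∂h/∂y = (415.6 − 416.1) / (-180 − 0) = +0.002778
|∇h| = √(-0.01125² + 0.002778²) = 0.01159
Seepage velocity v = K·i/n = 2.0 × 0.01159 / 0.19 = 0.122 ft/day.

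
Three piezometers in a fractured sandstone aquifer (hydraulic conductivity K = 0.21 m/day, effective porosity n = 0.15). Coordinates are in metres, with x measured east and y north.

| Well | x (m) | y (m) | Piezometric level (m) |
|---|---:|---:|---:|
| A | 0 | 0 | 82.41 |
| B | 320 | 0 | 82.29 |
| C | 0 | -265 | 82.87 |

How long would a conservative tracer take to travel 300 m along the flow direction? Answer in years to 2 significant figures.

∂h/∂x = (82.29 − 82.41) / (320 − 0) = -0.0003750
∂h/∂y = (82.87 − 82.41) / (-265 − 0) = -0.001736
|∇h| = √(-0.0003750² + -0.001736²) = 0.001776
Seepage velocity v = K·i/n = 0.21 × 0.001776 / 0.15 = 0.002486 m/day.
t = 300 / 0.002486 = 1.207e+05 days = 330 years.

330 years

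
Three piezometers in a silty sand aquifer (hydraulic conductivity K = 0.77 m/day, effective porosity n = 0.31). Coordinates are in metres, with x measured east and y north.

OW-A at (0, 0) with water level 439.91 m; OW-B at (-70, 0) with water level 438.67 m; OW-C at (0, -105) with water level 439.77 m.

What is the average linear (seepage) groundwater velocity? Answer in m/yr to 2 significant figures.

16 m/yr

∂h/∂x = (438.67 − 439.91) / (-70 − 0) = +0.01771
∂h/∂y = (439.77 − 439.91) / (-105 − 0) = +0.001333
|∇h| = √(0.01771² + 0.001333²) = 0.01776
Seepage velocity v = K·i/n = 0.77 × 0.01776 / 0.31 = 0.04411 m/day = 16.11 m/yr.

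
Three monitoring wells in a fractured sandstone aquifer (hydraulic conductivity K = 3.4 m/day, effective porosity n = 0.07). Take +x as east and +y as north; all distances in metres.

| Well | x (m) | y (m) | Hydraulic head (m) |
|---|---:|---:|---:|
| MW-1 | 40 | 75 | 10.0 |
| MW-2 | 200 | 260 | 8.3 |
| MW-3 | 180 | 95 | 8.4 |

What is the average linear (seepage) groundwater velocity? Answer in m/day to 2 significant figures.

Taking MW-1 as reference: MW-2−MW-1 = (160, 185, -1.7); MW-3−MW-1 = (140, 20, -1.6).
Determinant of the coordinate differences = 160·20 − 140·185 = -22700.
∂h/∂x = [(-1.7)·20 − (-1.6)·185] / -22700 = -0.01154
∂h/∂y = [160·(-1.6) − 140·(-1.7)] / -22700 = +0.0007930
|∇h| = √(-0.01154² + 0.0007930²) = 0.01157
Seepage velocity v = K·i/n = 3.4 × 0.01157 / 0.07 = 0.562 m/day.

0.56 m/day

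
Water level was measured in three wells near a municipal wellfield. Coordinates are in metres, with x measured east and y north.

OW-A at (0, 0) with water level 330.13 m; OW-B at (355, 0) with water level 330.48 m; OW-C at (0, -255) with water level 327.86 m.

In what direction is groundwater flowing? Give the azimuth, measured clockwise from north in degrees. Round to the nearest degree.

186°

∂h/∂x = (330.48 − 330.13) / (355 − 0) = +0.0009859
∂h/∂y = (327.86 − 330.13) / (-255 − 0) = +0.008902
Flow direction (−∇h) has components (-0.0009859 E, -0.008902 N).
Azimuth = atan2(E, N) = atan2(-0.0009859, -0.008902) = 186.3° ≈ 186°.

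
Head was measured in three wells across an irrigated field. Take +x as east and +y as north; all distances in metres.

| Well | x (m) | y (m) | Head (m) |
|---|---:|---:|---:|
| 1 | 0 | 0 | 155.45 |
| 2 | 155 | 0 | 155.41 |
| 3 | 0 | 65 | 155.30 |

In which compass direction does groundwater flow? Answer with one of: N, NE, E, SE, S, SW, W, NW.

∂h/∂x = (155.41 − 155.45) / (155 − 0) = -0.0002581
∂h/∂y = (155.30 − 155.45) / (65 − 0) = -0.002308
Flow = −∇h = (+0.0002581 east, +0.002308 north), which points north.

N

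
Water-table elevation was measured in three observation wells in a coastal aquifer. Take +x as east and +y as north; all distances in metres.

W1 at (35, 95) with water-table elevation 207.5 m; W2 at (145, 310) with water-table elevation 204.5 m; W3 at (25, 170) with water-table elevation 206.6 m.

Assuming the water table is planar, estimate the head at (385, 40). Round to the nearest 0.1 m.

207.1 m

Differences from W1: to W2 (Δx, Δy, Δh) = (110, 215, -3.0); to W3 = (-10, 75, -0.9).
Solve a·Δx + b·Δy = Δh: det = 110·75 − (-10)·215 = 10400.
∂h/∂x = [(-3.0)·75 − (-0.9)·215] / 10400 = -0.003029
∂h/∂y = [110·(-0.9) − (-10)·(-3.0)] / 10400 = -0.01240
h(385, 40) = 207.5 + (-0.003029)·(350) + (-0.01240)·(-55) = 207.5 -1.060 +0.682 = 207.122 m.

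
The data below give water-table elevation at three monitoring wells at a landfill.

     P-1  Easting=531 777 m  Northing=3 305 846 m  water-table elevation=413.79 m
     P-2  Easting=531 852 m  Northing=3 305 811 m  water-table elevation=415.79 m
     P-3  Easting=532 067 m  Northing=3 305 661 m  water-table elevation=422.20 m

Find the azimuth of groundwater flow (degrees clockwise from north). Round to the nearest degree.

304°

Differences from P-1: to P-2 (Δx, Δy, Δh) = (75, -35, +2.00); to P-3 = (290, -185, +8.41).
Solve a·Δx + b·Δy = Δh: det = 75·(-185) − 290·(-35) = -3725.
∂h/∂x = [(+2.00)·(-185) − (+8.41)·(-35)] / -3725 = +0.02031
∂h/∂y = [75·(+8.41) − 290·(+2.00)] / -3725 = -0.01362
Flow direction (−∇h) has components (-0.02031 E, +0.01362 N).
Azimuth = atan2(E, N) = atan2(-0.02031, +0.01362) = 303.9° ≈ 304°.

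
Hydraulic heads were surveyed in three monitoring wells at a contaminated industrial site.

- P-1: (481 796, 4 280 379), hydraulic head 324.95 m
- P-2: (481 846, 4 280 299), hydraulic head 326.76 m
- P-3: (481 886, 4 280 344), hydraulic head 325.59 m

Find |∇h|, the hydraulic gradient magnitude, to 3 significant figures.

Taking P-1 as reference: P-2−P-1 = (50, -80, +1.81); P-3−P-1 = (90, -35, +0.64).
Determinant of the coordinate differences = 50·(-35) − 90·(-80) = 5450.
∂h/∂x = [(+1.81)·(-35) − (+0.64)·(-80)] / 5450 = -0.002229
∂h/∂y = [50·(+0.64) − 90·(+1.81)] / 5450 = -0.02402
|∇h| = √(-0.002229² + -0.02402²) = 0.02412

0.0241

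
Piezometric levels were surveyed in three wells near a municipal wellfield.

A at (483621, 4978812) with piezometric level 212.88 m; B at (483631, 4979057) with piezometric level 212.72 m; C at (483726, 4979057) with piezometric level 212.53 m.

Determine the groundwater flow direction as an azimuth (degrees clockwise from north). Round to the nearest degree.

With h = a·x + b·y + c and A as origin, the differences give:
  10·a + 245·b = -0.16
  105·a + 245·b = -0.35
Eliminate b (×245 and ×245, subtract): -23275·a = 46.550 → a = ∂h/∂x = -0.002000
Back-substitute: b = ∂h/∂y = -0.0005714.
Flow direction (−∇h) has components (+0.002000 E, +0.0005714 N).
Azimuth = atan2(E, N) = atan2(+0.002000, +0.0005714) = 74.1° ≈ 074°.

074°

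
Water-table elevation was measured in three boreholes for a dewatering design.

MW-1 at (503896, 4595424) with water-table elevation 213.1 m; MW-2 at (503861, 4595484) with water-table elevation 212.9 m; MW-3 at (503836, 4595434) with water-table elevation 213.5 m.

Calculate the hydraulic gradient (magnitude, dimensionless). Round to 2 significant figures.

0.011

With h = a·x + b·y + c and MW-1 as origin, the differences give:
  (-35)·a + 60·b = -0.2
  (-60)·a + 10·b = +0.4
Eliminate b (×10 and ×60, subtract): 3250·a = -26.00 → a = ∂h/∂x = -0.008000
Back-substitute: b = ∂h/∂y = -0.008000.
|∇h| = √(-0.008000² + -0.008000²) = 0.01131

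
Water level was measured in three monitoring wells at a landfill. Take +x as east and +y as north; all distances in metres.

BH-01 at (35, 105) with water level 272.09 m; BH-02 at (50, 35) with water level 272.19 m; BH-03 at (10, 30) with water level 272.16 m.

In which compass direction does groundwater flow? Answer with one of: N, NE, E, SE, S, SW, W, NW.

Differences from BH-01: to BH-02 (Δx, Δy, Δh) = (15, -70, +0.10); to BH-03 = (-25, -75, +0.07).
Solve a·Δx + b·Δy = Δh: det = 15·(-75) − (-25)·(-70) = -2875.
∂h/∂x = [(+0.10)·(-75) − (+0.07)·(-70)] / -2875 = +0.0009043
∂h/∂y = [15·(+0.07) − (-25)·(+0.10)] / -2875 = -0.001235
Flow = −∇h = (-0.0009043 east, +0.001235 north), which points northwest.

NW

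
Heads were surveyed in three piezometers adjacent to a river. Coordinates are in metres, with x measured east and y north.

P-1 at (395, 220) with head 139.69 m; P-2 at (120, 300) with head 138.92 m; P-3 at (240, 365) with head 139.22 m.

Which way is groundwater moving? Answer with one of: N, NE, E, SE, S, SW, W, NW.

W

Taking P-1 as reference: P-2−P-1 = (-275, 80, -0.77); P-3−P-1 = (-155, 145, -0.47).
Determinant of the coordinate differences = (-275)·145 − (-155)·80 = -27475.
∂h/∂x = [(-0.77)·145 − (-0.47)·80] / -27475 = +0.002695
∂h/∂y = [(-275)·(-0.47) − (-155)·(-0.77)] / -27475 = -0.0003603
Flow = −∇h = (-0.002695 east, +0.0003603 north), which points west.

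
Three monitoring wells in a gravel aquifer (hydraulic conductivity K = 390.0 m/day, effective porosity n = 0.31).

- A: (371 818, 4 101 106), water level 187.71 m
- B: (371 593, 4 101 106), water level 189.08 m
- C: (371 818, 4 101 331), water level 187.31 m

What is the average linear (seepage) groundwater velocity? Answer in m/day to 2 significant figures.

∂h/∂x = (189.08 − 187.71) / (371593 − 371818) = -0.006089
∂h/∂y = (187.31 − 187.71) / (4101331 − 4101106) = -0.001778
|∇h| = √(-0.006089² + -0.001778²) = 0.006343
Seepage velocity v = K·i/n = 390.0 × 0.006343 / 0.31 = 7.98 m/day.

8.0 m/day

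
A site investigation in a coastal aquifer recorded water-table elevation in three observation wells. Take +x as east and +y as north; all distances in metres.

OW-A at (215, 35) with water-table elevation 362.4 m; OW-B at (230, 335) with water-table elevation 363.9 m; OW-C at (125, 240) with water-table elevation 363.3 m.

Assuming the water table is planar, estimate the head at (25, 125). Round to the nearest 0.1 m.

Taking OW-A as reference: OW-B−OW-A = (15, 300, +1.5); OW-C−OW-A = (-90, 205, +0.9).
Determinant of the coordinate differences = 15·205 − (-90)·300 = 30075.
∂h/∂x = [(+1.5)·205 − (+0.9)·300] / 30075 = +0.001247
∂h/∂y = [15·(+0.9) − (-90)·(+1.5)] / 30075 = +0.004938
h(25, 125) = 362.4 + (+0.001247)·(-190) + (+0.004938)·(90) = 362.4 -0.237 +0.444 = 362.607 m.

362.6 m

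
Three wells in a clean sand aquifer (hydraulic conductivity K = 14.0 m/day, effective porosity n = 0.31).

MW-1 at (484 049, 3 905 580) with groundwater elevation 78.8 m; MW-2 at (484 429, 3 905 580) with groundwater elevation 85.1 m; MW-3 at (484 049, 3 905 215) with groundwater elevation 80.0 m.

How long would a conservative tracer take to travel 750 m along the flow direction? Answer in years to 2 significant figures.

∂h/∂x = (85.1 − 78.8) / (484429 − 484049) = +0.01658
∂h/∂y = (80.0 − 78.8) / (3905215 − 3905580) = -0.003288
|∇h| = √(0.01658² + -0.003288²) = 0.0169
Seepage velocity v = K·i/n = 14.0 × 0.0169 / 0.31 = 0.7632 m/day.
t = 750 / 0.7632 = 982.7 days = 2.69 years.

2.7 years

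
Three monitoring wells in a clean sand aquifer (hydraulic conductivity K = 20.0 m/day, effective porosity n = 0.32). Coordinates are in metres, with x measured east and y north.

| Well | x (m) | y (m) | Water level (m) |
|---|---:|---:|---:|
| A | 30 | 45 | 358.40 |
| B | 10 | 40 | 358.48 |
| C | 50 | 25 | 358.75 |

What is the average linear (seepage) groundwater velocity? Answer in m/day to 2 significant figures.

Three-point gradient (reference A): Δ to B = (-20, -5, +0.08), Δ to C = (20, -20, +0.35).
∂h/∂x = +0.0003000, ∂h/∂y = -0.01720 (det = 500).
|∇h| = √(0.0003000² + -0.01720²) = 0.0172
Seepage velocity v = K·i/n = 20.0 × 0.0172 / 0.32 = 1.075 m/day.

1.1 m/day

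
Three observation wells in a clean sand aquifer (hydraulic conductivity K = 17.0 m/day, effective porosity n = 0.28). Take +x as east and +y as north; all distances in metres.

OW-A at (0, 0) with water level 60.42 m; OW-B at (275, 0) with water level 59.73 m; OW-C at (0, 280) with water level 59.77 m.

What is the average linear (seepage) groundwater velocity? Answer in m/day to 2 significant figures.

0.21 m/day

∂h/∂x = (59.73 − 60.42) / (275 − 0) = -0.002509
∂h/∂y = (59.77 − 60.42) / (280 − 0) = -0.002321
|∇h| = √(-0.002509² + -0.002321²) = 0.003418
Seepage velocity v = K·i/n = 17.0 × 0.003418 / 0.28 = 0.2075 m/day.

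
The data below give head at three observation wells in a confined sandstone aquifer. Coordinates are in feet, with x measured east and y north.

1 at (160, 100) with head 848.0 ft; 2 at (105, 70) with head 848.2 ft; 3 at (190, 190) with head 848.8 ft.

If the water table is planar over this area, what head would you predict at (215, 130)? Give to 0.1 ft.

Three-point gradient (reference 1): Δ to 2 = (-55, -30, +0.2), Δ to 3 = (30, 90, +0.8).
∂h/∂x = -0.01037, ∂h/∂y = +0.01235 (det = -4050).
h(215, 130) = 848.0 + (-0.01037)·(55) + (+0.01235)·(30) = 848.0 -0.570 +0.370 = 847.800 ft.

847.8 ft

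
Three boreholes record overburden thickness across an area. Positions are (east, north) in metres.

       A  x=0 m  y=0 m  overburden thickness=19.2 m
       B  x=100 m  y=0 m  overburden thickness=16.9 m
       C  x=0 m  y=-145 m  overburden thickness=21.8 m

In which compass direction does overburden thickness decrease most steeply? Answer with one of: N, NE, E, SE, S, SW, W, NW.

∂d/∂x = (16.9 − 19.2) / (100 − 0) = -0.02300
∂d/∂y = (21.8 − 19.2) / (-145 − 0) = -0.01793
Steepest decrease is along −∇f = (+0.02300 E, +0.01793 N) → northeast.

NE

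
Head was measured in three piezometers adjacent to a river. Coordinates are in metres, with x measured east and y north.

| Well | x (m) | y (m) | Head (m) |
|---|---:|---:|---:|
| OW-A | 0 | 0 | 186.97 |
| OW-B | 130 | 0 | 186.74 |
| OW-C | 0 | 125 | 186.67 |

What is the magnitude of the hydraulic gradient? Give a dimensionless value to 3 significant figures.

0.00298

∂h/∂x = (186.74 − 186.97) / (130 − 0) = -0.001769
∂h/∂y = (186.67 − 186.97) / (125 − 0) = -0.002400
|∇h| = √(-0.001769² + -0.002400²) = 0.002982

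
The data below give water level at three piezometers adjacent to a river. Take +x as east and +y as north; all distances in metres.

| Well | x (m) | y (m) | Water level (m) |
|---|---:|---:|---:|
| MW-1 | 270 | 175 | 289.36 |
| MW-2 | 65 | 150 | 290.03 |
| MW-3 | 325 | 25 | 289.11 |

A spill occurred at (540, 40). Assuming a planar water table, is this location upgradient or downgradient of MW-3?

downgradient

Taking MW-1 as reference: MW-2−MW-1 = (-205, -25, +0.67); MW-3−MW-1 = (55, -150, -0.25).
Solve a·Δx + b·Δy = Δh: det = (-205)·(-150) − 55·(-25) = 32125.
∂h/∂x = [(+0.67)·(-150) − (-0.25)·(-25)] / 32125 = -0.003323
∂h/∂y = [(-205)·(-0.25) − 55·(+0.67)] / 32125 = +0.0004482
Head at (540, 40) = 289.36 + (-0.003323)·(270) + (+0.0004482)·(-135) = 288.40 m.
That is lower than the 289.11 m at MW-3, so the point is downgradient.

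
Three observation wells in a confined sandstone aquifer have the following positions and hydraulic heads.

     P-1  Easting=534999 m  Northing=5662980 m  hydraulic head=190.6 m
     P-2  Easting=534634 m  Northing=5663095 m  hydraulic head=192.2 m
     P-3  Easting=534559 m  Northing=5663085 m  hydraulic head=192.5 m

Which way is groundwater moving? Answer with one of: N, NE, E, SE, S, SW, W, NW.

E

Three-point gradient (reference P-1): Δ to P-2 = (-365, 115, +1.6), Δ to P-3 = (-440, 105, +1.9).
∂h/∂x = -0.004114, ∂h/∂y = +0.0008554 (det = 12275).
Flow = −∇h = (+0.004114 east, -0.0008554 north), which points east.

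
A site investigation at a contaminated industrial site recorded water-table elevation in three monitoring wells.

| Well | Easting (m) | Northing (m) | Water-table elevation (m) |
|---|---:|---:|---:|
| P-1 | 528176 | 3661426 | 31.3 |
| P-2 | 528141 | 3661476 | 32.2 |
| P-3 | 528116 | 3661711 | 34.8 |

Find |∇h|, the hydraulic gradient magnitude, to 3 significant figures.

0.0153

Taking P-1 as reference: P-2−P-1 = (-35, 50, +0.9); P-3−P-1 = (-60, 285, +3.5).
Solve a·Δx + b·Δy = Δh: det = (-35)·285 − (-60)·50 = -6975.
∂h/∂x = [(+0.9)·285 − (+3.5)·50] / -6975 = -0.01168
∂h/∂y = [(-35)·(+3.5) − (-60)·(+0.9)] / -6975 = +0.009821
|∇h| = √(-0.01168² + 0.009821²) = 0.01526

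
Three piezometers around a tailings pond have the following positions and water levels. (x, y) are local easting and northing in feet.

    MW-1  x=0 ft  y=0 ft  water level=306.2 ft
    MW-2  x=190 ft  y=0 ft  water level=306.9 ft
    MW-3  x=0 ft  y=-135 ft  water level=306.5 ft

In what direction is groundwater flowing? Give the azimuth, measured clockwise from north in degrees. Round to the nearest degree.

301°

∂h/∂x = (306.9 − 306.2) / (190 − 0) = +0.003684
∂h/∂y = (306.5 − 306.2) / (-135 − 0) = -0.002222
Flow direction (−∇h) has components (-0.003684 E, +0.002222 N).
Azimuth = atan2(E, N) = atan2(-0.003684, +0.002222) = 301.1° ≈ 301°.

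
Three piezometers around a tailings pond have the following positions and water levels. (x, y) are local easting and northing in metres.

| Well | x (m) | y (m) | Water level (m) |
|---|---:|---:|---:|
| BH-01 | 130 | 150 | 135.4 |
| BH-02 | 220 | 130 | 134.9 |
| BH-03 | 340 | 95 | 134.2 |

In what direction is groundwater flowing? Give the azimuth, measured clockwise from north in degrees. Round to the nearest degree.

Differences from BH-01: to BH-02 (Δx, Δy, Δh) = (90, -20, -0.5); to BH-03 = (210, -55, -1.2).
Determinant of the coordinate differences = 90·(-55) − 210·(-20) = -750.
∂h/∂x = [(-0.5)·(-55) − (-1.2)·(-20)] / -750 = -0.004667
∂h/∂y = [90·(-1.2) − 210·(-0.5)] / -750 = +0.004000
Flow direction (−∇h) has components (+0.004667 E, -0.004000 N).
Azimuth = atan2(E, N) = atan2(+0.004667, -0.004000) = 130.6° ≈ 131°.

131°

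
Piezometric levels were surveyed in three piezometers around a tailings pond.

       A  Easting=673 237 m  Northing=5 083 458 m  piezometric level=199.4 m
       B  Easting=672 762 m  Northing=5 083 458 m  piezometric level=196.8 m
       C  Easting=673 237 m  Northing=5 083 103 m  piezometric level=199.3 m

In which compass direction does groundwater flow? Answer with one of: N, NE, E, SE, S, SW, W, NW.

∂h/∂x = (196.8 − 199.4) / (672762 − 673237) = +0.005474
∂h/∂y = (199.3 − 199.4) / (5083103 − 5083458) = +0.0002817
Flow = −∇h = (-0.005474 east, -0.0002817 north), which points west.

W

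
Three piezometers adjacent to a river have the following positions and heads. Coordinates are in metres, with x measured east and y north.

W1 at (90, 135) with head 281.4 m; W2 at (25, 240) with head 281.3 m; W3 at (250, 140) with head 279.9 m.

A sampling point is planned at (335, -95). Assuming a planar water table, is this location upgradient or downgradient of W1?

downgradient

Differences from W1: to W2 (Δx, Δy, Δh) = (-65, 105, -0.1); to W3 = (160, 5, -1.5).
Determinant of the coordinate differences = (-65)·5 − 160·105 = -17125.
∂h/∂x = [(-0.1)·5 − (-1.5)·105] / -17125 = -0.009168
∂h/∂y = [(-65)·(-1.5) − 160·(-0.1)] / -17125 = -0.006628
Head at (335, -95) = 281.4 + (-0.009168)·(245) + (-0.006628)·(-230) = 280.68 m.
That is lower than the 281.4 m at W1, so the point is downgradient.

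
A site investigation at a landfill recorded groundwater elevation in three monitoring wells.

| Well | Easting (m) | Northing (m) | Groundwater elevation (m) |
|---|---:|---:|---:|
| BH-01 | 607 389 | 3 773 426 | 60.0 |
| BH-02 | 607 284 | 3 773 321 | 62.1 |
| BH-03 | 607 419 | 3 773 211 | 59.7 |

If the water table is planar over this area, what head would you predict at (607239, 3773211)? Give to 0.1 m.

63.1 m

Differences from BH-01: to BH-02 (Δx, Δy, Δh) = (-105, -105, +2.1); to BH-03 = (30, -215, -0.3).
Solve a·Δx + b·Δy = Δh: det = (-105)·(-215) − 30·(-105) = 25725.
∂h/∂x = [(+2.1)·(-215) − (-0.3)·(-105)] / 25725 = -0.01878
∂h/∂y = [(-105)·(-0.3) − 30·(+2.1)] / 25725 = -0.001224
h(607239, 3773211) = 60.0 + (-0.01878)·(-150) + (-0.001224)·(-215) = 60.0 +2.816 +0.263 = 63.080 m.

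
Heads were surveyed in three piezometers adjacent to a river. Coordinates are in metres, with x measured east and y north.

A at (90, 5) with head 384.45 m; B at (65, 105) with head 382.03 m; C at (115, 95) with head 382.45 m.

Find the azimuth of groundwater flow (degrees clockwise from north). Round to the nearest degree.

Differences from A: to B (Δx, Δy, Δh) = (-25, 100, -2.42); to C = (25, 90, -2.00).
Determinant of the coordinate differences = (-25)·90 − 25·100 = -4750.
∂h/∂x = [(-2.42)·90 − (-2.00)·100] / -4750 = +0.003747
∂h/∂y = [(-25)·(-2.00) − 25·(-2.42)] / -4750 = -0.02326
Flow direction (−∇h) has components (-0.003747 E, +0.02326 N).
Azimuth = atan2(E, N) = atan2(-0.003747, +0.02326) = 350.8° ≈ 351°.

351°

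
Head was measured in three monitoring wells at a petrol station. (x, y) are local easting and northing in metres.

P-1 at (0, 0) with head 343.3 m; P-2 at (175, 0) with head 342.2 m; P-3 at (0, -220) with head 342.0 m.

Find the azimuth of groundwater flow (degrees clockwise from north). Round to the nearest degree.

133°

∂h/∂x = (342.2 − 343.3) / (175 − 0) = -0.006286
∂h/∂y = (342.0 − 343.3) / (-220 − 0) = +0.005909
Flow direction (−∇h) has components (+0.006286 E, -0.005909 N).
Azimuth = atan2(E, N) = atan2(+0.006286, -0.005909) = 133.2° ≈ 133°.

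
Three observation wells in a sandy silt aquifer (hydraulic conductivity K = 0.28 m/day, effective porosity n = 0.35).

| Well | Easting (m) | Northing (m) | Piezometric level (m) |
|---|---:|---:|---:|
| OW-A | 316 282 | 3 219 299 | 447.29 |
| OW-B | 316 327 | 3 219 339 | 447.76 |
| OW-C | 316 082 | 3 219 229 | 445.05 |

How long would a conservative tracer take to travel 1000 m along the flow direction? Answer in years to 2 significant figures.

With h = a·x + b·y + c and OW-A as origin, the differences give:
  45·a + 40·b = +0.47
  (-200)·a + (-70)·b = -2.24
Eliminate b (×(-70) and ×40, subtract): 4850·a = 56.700 → a = ∂h/∂x = +0.01169
Back-substitute: b = ∂h/∂y = -0.001402.
|∇h| = √(0.01169² + -0.001402²) = 0.01177
Seepage velocity v = K·i/n = 0.28 × 0.01177 / 0.35 = 0.009416 m/day.
t = 1000 / 0.009416 = 1.062e+05 days = 291 years.

290 years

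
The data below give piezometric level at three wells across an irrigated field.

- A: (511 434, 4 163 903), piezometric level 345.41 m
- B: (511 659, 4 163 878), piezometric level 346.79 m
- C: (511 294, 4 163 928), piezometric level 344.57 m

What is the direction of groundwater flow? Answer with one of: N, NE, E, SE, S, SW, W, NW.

Taking A as reference: B−A = (225, -25, +1.38); C−A = (-140, 25, -0.84).
Determinant of the coordinate differences = 225·25 − (-140)·(-25) = 2125.
∂h/∂x = [(+1.38)·25 − (-0.84)·(-25)] / 2125 = +0.006353
∂h/∂y = [225·(-0.84) − (-140)·(+1.38)] / 2125 = +0.001976
Flow = −∇h = (-0.006353 east, -0.001976 north), which points west.

W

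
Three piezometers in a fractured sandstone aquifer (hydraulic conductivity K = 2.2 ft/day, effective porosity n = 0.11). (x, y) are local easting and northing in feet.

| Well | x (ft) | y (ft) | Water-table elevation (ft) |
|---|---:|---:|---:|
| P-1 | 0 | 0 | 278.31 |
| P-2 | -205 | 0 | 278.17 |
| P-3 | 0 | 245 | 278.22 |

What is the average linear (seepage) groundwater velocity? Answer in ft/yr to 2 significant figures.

∂h/∂x = (278.17 − 278.31) / (-205 − 0) = +0.0006829
∂h/∂y = (278.22 − 278.31) / (245 − 0) = -0.0003673
|∇h| = √(0.0006829² + -0.0003673²) = 0.0007754
Seepage velocity v = K·i/n = 2.2 × 0.0007754 / 0.11 = 0.01551 ft/day = 5.665 ft/yr.

5.7 ft/yr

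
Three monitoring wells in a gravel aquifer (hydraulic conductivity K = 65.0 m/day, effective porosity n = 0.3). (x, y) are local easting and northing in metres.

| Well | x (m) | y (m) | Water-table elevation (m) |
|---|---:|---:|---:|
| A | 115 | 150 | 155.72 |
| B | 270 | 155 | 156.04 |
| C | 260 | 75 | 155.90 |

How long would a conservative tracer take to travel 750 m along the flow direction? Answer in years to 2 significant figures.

Three-point gradient (reference A): Δ to B = (155, 5, +0.32), Δ to C = (145, -75, +0.18).
∂h/∂x = +0.002016, ∂h/∂y = +0.001498 (det = -12350).
|∇h| = √(0.002016² + 0.001498²) = 0.002512
Seepage velocity v = K·i/n = 65.0 × 0.002512 / 0.3 = 0.5443 m/day.
t = 750 / 0.5443 = 1378 days = 3.77 years.

3.8 years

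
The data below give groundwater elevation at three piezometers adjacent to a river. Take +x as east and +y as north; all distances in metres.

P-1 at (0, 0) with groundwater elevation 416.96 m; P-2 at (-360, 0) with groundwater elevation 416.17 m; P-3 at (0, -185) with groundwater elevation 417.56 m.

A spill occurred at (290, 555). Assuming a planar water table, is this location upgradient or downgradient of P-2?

∂h/∂x = (416.17 − 416.96) / (-360 − 0) = +0.002194
∂h/∂y = (417.56 − 416.96) / (-185 − 0) = -0.003243
Head at (290, 555) = 416.96 + (+0.002194)·(290) + (-0.003243)·(555) = 415.80 m.
That is lower than the 416.17 m at P-2, so the point is downgradient.

downgradient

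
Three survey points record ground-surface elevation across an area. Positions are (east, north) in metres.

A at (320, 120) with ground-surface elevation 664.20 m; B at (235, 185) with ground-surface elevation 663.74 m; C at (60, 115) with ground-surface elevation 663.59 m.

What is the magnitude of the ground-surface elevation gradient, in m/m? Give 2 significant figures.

0.0046 m/m

Differences from A: to B (Δx, Δy, Δh) = (-85, 65, -0.46); to C = (-260, -5, -0.61).
Determinant of the coordinate differences = (-85)·(-5) − (-260)·65 = 17325.
∂z/∂x = [(-0.46)·(-5) − (-0.61)·65] / 17325 = +0.002421
∂z/∂y = [(-85)·(-0.61) − (-260)·(-0.46)] / 17325 = -0.003911
|∇f| = √(0.002421² + -0.003911²) = 0.0046 m/m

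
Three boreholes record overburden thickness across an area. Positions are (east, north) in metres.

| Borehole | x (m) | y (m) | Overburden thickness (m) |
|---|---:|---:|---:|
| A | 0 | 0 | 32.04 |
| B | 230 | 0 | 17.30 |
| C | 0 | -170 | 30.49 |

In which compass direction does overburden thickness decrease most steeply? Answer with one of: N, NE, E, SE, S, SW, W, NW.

E

∂d/∂x = (17.30 − 32.04) / (230 − 0) = -0.06409
∂d/∂y = (30.49 − 32.04) / (-170 − 0) = +0.009118
Steepest decrease is along −∇f = (+0.06409 E, -0.009118 N) → east.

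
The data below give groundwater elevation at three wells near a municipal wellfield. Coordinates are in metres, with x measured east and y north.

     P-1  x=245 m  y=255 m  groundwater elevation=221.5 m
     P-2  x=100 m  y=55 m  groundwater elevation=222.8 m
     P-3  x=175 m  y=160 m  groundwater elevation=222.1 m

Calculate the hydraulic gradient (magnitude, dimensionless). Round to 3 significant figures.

0.0236

Taking P-1 as reference: P-2−P-1 = (-145, -200, +1.3); P-3−P-1 = (-70, -95, +0.6).
Solve a·Δx + b·Δy = Δh: det = (-145)·(-95) − (-70)·(-200) = -225.
∂h/∂x = [(+1.3)·(-95) − (+0.6)·(-200)] / -225 = +0.01556
∂h/∂y = [(-145)·(+0.6) − (-70)·(+1.3)] / -225 = -0.01778
|∇h| = √(0.01556² + -0.01778²) = 0.02363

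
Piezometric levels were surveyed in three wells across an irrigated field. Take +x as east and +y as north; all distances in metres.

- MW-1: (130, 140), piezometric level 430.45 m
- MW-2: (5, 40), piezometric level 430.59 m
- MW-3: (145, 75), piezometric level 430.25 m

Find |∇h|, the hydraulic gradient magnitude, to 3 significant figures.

Taking MW-1 as reference: MW-2−MW-1 = (-125, -100, +0.14); MW-3−MW-1 = (15, -65, -0.20).
Solve a·Δx + b·Δy = Δh: det = (-125)·(-65) − 15·(-100) = 9625.
∂h/∂x = [(+0.14)·(-65) − (-0.20)·(-100)] / 9625 = -0.003023
∂h/∂y = [(-125)·(-0.20) − 15·(+0.14)] / 9625 = +0.002379
|∇h| = √(-0.003023² + 0.002379²) = 0.003847

0.00385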